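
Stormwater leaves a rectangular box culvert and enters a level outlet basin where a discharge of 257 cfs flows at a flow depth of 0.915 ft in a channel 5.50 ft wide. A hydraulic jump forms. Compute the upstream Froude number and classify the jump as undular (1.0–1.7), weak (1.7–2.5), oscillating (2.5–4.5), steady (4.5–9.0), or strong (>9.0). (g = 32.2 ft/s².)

Fr₁ = 9.41; strong jump

q = Q/b = 257/5.50 = 46.7 ft²/s; V₁ = q/y₁ = 51.1 ft/s. Fr₁ = V₁/√(g·y₁) = 9.41.
Fr₁ = 9.41 lies in the strong range.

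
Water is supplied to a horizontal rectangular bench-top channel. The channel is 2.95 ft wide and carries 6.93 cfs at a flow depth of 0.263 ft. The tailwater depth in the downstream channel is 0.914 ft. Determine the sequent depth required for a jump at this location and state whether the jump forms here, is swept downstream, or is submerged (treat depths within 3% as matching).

y₂ = 1.02 ft; the jump is swept downstream

q = Q/b = 6.93/2.95 = 2.35 ft²/s; V₁ = q/y₁ = 8.93 ft/s. Fr₁ = V₁/√(g·y₁) = 3.07.
From the momentum equation for a rectangular channel, y₂/y₁ = ½[√(1 + 8Fr₁²) − 1] = ½[√76.37 − 1] = 3.87.
y₂ = 3.87 × 0.263 = 1.02 ft.
Tailwater y_tw = 0.914 ft: y_tw < y₂, so the jump is swept downstream.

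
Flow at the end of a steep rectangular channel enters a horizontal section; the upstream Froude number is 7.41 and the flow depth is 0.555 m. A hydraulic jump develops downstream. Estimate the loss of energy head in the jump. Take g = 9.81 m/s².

Fr₁ = 7.41 (given).
Bélanger equation: y₂/y₁ = ½[√(1 + 8Fr₁²) − 1] = ½[√440.3 − 1] = 9.99.
y₂ = 9.99 × 0.555 = 5.55 m.
Head loss: ΔE = (y₂ − y₁)³/(4y₁y₂) = (5.55 − 0.555)³/(4×0.555×5.55) = 124/12.3 = 10.1 m.

ΔE = 10.1 m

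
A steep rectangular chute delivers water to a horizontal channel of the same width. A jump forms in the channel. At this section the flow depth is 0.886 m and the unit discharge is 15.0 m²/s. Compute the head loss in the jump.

V₁ = q/y₁ = 15.0/0.886 = 16.9 m/s. Fr₁ = V₁/√(g·y₁) = 16.9/√(9.81×0.886) = 5.74.
Sequent-depth ratio: y₂/y₁ = ½[√(1 + 8Fr₁²) − 1] = ½[√264.8 − 1] = 7.64.
y₂ = 7.64 × 0.886 = 6.77 m.
Head loss: ΔE = (y₂ − y₁)³/(4y₁y₂) = (6.77 − 0.886)³/(4×0.886×6.77) = 203/24.0 = 8.48 m.

ΔE = 8.48 m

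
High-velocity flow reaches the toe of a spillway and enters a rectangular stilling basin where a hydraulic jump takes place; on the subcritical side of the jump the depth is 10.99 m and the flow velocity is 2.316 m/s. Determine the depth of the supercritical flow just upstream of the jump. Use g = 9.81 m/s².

y₁ = 1.002 m

Fr₂ = V₂/√(g·y₂) = 2.316/√(9.81×10.99) = 0.2231.
Since the conjugate-depth ratio holds either way, y₁/y₂ = ½[√(1 + 8Fr₂²) − 1] = ½[√1.3980 − 1] = 0.09119.
y₁ = 0.09119 × 10.99 = 1.002 m.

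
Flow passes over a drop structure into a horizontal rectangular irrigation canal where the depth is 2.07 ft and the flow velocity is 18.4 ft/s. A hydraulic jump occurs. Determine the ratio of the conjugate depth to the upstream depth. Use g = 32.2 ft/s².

y₂/y₁ = 2.73

Fr₁ = V₁/√(g·y₁) = 18.4/√(32.2×2.07) = 2.25.
By Bélanger, y₂/y₁ = ½[√(1 + 8Fr₁²) − 1] = ½[√41.63 − 1] = 2.73.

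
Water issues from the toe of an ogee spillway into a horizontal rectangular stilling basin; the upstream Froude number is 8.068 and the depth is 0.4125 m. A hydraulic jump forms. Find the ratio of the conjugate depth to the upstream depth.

Fr₁ = 8.068 (given).
Bélanger equation: y₂/y₁ = ½[√(1 + 8Fr₁²) − 1] = ½[√521.74 − 1] = 10.92.

y₂/y₁ = 10.92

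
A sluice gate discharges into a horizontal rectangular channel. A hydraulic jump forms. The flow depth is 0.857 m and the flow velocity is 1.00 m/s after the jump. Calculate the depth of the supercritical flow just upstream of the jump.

y₁ = 0.170 m

Fr₂ = V₂/√(g·y₂) = 1.00/√(9.81×0.857) = 0.345.
The Bélanger relation is symmetric: y₁/y₂ = ½[√(1 + 8Fr₂²) − 1] = ½[√1.952 − 1] = 0.198.
y₁ = 0.198 × 0.857 = 0.170 m.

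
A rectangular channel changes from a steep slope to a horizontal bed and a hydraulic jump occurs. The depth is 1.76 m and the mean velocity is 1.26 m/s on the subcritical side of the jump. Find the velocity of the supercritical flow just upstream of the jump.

V₁ = 7.94 m/s

Fr₂ = V₂/√(g·y₂) = 1.26/√(9.81×1.76) = 0.303.
From the momentum equation (using Fr₂), y₁/y₂ = ½[√(1 + 8Fr₂²) − 1] = ½[√1.736 − 1] = 0.159.
y₁ = 0.159 × 1.76 = 0.279 m.
V₁ = q/y₁ = 2.22/0.279 = 7.94 m/s.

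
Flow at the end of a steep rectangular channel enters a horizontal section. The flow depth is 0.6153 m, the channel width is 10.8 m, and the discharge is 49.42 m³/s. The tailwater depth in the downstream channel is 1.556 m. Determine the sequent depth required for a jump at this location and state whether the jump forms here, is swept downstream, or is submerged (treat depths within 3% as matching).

q = Q/b = 49.42/10.8 = 4.576 m²/s; V₁ = q/y₁ = 7.437 m/s. Fr₁ = V₁/√(g·y₁) = 3.027.
Conjugate-depth relation: y₂/y₁ = ½[√(1 + 8Fr₁²) − 1] = ½[√74.302 − 1] = 3.810.
y₂ = 3.810 × 0.6153 = 2.344 m.
Tailwater y_tw = 1.556 m: y_tw < y₂, so the jump is swept downstream.

y₂ = 2.344 m; the jump is swept downstream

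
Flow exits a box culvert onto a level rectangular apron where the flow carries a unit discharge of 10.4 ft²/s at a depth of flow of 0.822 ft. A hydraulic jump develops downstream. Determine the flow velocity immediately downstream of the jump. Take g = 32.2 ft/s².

V₂ = 4.20 ft/s

V₁ = q/y₁ = 10.4/0.822 = 12.7 ft/s. Fr₁ = V₁/√(g·y₁) = 12.7/√(32.2×0.822) = 2.46.
Sequent-depth ratio: y₂/y₁ = ½[√(1 + 8Fr₁²) − 1] = ½[√49.38 − 1] = 3.01.
y₂ = 3.01 × 0.822 = 2.48 ft.
V₂ = q/y₂ = 10.4/2.48 = 4.20 ft/s.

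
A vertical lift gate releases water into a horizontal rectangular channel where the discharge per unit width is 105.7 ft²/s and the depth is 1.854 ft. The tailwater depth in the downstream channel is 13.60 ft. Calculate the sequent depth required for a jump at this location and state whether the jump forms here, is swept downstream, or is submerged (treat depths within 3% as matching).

V₁ = q/y₁ = 105.7/1.854 = 57.01 ft/s. Fr₁ = V₁/√(g·y₁) = 57.01/√(32.2×1.854) = 7.379.
By Bélanger, y₂/y₁ = ½[√(1 + 8Fr₁²) − 1] = ½[√436.57 − 1] = 9.947.
y₂ = 9.947 × 1.854 = 18.44 ft.
Tailwater y_tw = 13.60 ft: y_tw < y₂, so the jump is swept downstream.

y₂ = 18.44 ft; the jump is swept downstream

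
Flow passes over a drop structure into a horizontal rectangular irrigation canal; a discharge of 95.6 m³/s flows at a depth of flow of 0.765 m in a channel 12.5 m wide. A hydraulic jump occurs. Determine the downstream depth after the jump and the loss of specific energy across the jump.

q = Q/b = 95.6/12.5 = 7.65 m²/s; V₁ = q/y₁ = 10.00 m/s. Fr₁ = V₁/√(g·y₁) = 3.65.
From the momentum equation for a rectangular channel, y₂/y₁ = ½[√(1 + 8Fr₁²) − 1] = ½[√107.5 − 1] = 4.69.
y₂ = 4.69 × 0.765 = 3.58 m.
Head loss: ΔE = (y₂ − y₁)³/(4y₁y₂) = (3.58 − 0.765)³/(4×0.765×3.58) = 22.4/11.0 = 2.04 m.

y₂ = 3.58 m; ΔE = 2.04 m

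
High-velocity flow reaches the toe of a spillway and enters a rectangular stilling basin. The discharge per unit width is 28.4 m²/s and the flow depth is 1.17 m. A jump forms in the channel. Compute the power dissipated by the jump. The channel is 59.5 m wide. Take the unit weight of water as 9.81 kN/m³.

P = 324798 kW

V₁ = q/y₁ = 28.4/1.17 = 24.3 m/s. Fr₁ = V₁/√(g·y₁) = 24.3/√(9.81×1.17) = 7.16.
Bélanger equation: y₂/y₁ = ½[√(1 + 8Fr₁²) − 1] = ½[√411.7 − 1] = 9.64.
y₂ = 9.64 × 1.17 = 11.3 m.
Head loss: ΔE = (y₂ − y₁)³/(4y₁y₂) = (11.3 − 1.17)³/(4×1.17×11.3) = 1035/52.8 = 19.6 m.
Q = q·b = 28.4 × 59.5 = 1690 m³/s. P = γ·Q·ΔE = 9.81 × 1690 × 19.6 = 324798 kW.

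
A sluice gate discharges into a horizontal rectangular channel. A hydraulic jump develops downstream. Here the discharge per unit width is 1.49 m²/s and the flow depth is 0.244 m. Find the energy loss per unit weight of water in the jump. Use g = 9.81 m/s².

V₁ = q/y₁ = 1.49/0.244 = 6.11 m/s. Fr₁ = V₁/√(g·y₁) = 6.11/√(9.81×0.244) = 3.95.
Conjugate-depth relation: y₂/y₁ = ½[√(1 + 8Fr₁²) − 1] = ½[√125.6 − 1] = 5.10.
y₂ = 5.10 × 0.244 = 1.25 m.
V₂ = q/y₂ = 1.49/1.25 = 1.20 m/s. E₁ = y₁ + V₁²/2g = 2.14 m; E₂ = y₂ + V₂²/2g = 1.32 m. ΔE = E₁ − E₂ = 0.826 m.

ΔE = 0.826 m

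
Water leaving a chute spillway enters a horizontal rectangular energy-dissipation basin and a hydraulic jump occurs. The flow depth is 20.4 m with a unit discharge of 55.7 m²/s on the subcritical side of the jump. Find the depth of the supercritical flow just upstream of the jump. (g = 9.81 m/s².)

y₁ = 1.42 m

V₂ = q/y₂ = 55.7/20.4 = 2.73 m/s; Fr₂ = V₂/√(g·y₂) = 0.193.
The Bélanger relation is symmetric: y₁/y₂ = ½[√(1 + 8Fr₂²) − 1] = ½[√1.298 − 1] = 0.0697.
y₁ = 0.0697 × 20.4 = 1.42 m.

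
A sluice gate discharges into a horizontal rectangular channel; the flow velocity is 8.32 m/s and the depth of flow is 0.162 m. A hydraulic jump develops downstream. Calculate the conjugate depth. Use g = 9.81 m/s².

Fr₁ = V₁/√(g·y₁) = 8.32/√(9.81×0.162) = 6.60.
From the momentum equation for a rectangular channel, y₂/y₁ = ½[√(1 + 8Fr₁²) − 1] = ½[√349.5 − 1] = 8.85.
y₂ = 8.85 × 0.162 = 1.43 m.

y₂ = 1.43 m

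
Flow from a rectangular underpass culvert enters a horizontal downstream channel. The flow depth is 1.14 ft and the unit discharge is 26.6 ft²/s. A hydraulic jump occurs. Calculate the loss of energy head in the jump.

ΔE = 3.59 ft

V₁ = q/y₁ = 26.6/1.14 = 23.3 ft/s. Fr₁ = V₁/√(g·y₁) = 23.3/√(32.2×1.14) = 3.85.
Bélanger equation: y₂/y₁ = ½[√(1 + 8Fr₁²) − 1] = ½[√119.7 − 1] = 4.97.
y₂ = 4.97 × 1.14 = 5.67 ft.
Head loss: ΔE = (y₂ − y₁)³/(4y₁y₂) = (5.67 − 1.14)³/(4×1.14×5.67) = 92.7/25.8 = 3.59 ft.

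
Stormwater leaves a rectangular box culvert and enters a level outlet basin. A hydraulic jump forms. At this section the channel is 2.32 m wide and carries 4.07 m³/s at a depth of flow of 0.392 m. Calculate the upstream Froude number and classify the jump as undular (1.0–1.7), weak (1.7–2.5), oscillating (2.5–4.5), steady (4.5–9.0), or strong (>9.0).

q = Q/b = 4.07/2.32 = 1.75 m²/s; V₁ = q/y₁ = 4.48 m/s. Fr₁ = V₁/√(g·y₁) = 2.28.
Fr₁ = 2.28 lies in the weak range.

Fr₁ = 2.28; weak jump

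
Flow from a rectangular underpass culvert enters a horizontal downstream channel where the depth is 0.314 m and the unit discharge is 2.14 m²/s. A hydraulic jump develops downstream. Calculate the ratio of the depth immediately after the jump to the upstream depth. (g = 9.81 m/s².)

V₁ = q/y₁ = 2.14/0.314 = 6.82 m/s. Fr₁ = V₁/√(g·y₁) = 6.82/√(9.81×0.314) = 3.88.
By Bélanger, y₂/y₁ = ½[√(1 + 8Fr₁²) − 1] = ½[√121.6 − 1] = 5.01.

y₂/y₁ = 5.01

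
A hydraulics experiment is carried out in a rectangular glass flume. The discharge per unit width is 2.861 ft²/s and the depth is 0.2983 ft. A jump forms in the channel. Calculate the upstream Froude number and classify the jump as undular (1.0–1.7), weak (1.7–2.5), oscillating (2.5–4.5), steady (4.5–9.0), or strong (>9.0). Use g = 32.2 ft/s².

Fr₁ = 3.095; oscillating jump

V₁ = q/y₁ = 2.861/0.2983 = 9.591 ft/s. Fr₁ = V₁/√(g·y₁) = 9.591/√(32.2×0.2983) = 3.095.
Fr₁ = 3.095 lies in the oscillating range.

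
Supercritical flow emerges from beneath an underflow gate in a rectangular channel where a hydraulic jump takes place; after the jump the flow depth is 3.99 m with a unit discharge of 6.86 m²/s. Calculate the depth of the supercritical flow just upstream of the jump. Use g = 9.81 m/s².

y₁ = 0.532 m

V₂ = q/y₂ = 6.86/3.99 = 1.72 m/s; Fr₂ = V₂/√(g·y₂) = 0.275.
From the momentum equation (using Fr₂), y₁/y₂ = ½[√(1 + 8Fr₂²) − 1] = ½[√1.604 − 1] = 0.133.
y₁ = 0.133 × 3.99 = 0.532 m.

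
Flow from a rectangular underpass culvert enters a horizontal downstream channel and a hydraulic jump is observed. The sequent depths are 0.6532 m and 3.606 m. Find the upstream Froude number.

For a rectangular channel the momentum equation gives q² = ½·g·y₁·y₂·(y₁ + y₂) = ½×9.81×0.6532×3.606×4.259 = 49.21.
q = √49.21 = 7.015 m²/s.
V₁ = q/y₁ = 10.74 m/s; Fr₁ = V₁/√(g·y₁) = 4.242.

Fr₁ = 4.242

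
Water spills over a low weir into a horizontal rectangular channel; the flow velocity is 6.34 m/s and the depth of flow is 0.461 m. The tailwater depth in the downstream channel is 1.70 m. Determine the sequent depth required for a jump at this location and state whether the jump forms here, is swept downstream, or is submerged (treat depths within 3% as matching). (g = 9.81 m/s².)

Fr₁ = V₁/√(g·y₁) = 6.34/√(9.81×0.461) = 2.98.
By Bélanger, y₂/y₁ = ½[√(1 + 8Fr₁²) − 1] = ½[√72.10 − 1] = 3.75.
y₂ = 3.75 × 0.461 = 1.73 m.
Tailwater y_tw = 1.70 m: y_tw ≈ y₂, so the jump forms here.

y₂ = 1.73 m; the jump forms here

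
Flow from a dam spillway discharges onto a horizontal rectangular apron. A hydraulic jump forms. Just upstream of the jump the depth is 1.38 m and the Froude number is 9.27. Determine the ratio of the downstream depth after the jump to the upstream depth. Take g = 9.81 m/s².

Fr₁ = 9.27 (given).
From the momentum equation for a rectangular channel, y₂/y₁ = ½[√(1 + 8Fr₁²) − 1] = ½[√688.5 − 1] = 12.6.

y₂/y₁ = 12.6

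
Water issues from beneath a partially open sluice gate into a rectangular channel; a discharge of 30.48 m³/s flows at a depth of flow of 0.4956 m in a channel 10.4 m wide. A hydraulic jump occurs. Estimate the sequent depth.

q = Q/b = 30.48/10.4 = 2.931 m²/s; V₁ = q/y₁ = 5.914 m/s. Fr₁ = V₁/√(g·y₁) = 2.682.
Conjugate-depth relation: y₂/y₁ = ½[√(1 + 8Fr₁²) − 1] = ½[√58.543 − 1] = 3.326.
y₂ = 3.326 × 0.4956 = 1.648 m.

y₂ = 1.648 m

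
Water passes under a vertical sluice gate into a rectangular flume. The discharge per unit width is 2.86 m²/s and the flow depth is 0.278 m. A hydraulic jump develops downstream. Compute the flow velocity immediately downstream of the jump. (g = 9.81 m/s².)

V₂ = 1.24 m/s

V₁ = q/y₁ = 2.86/0.278 = 10.3 m/s. Fr₁ = V₁/√(g·y₁) = 10.3/√(9.81×0.278) = 6.23.
Sequent-depth ratio: y₂/y₁ = ½[√(1 + 8Fr₁²) − 1] = ½[√311.5 − 1] = 8.32.
y₂ = 8.32 × 0.278 = 2.31 m.
V₂ = q/y₂ = 2.86/2.31 = 1.24 m/s.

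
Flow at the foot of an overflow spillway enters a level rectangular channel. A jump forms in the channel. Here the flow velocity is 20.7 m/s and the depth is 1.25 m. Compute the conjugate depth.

y₂ = 9.84 m

Fr₁ = V₁/√(g·y₁) = 20.7/√(9.81×1.25) = 5.91.
Bélanger equation: y₂/y₁ = ½[√(1 + 8Fr₁²) − 1] = ½[√280.5 − 1] = 7.87.
y₂ = 7.87 × 1.25 = 9.84 m.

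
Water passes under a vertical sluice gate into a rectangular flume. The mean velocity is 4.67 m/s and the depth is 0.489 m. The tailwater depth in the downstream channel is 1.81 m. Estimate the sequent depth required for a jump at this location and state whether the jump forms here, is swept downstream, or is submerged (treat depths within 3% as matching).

y₂ = 1.25 m; the jump is submerged

Fr₁ = V₁/√(g·y₁) = 4.67/√(9.81×0.489) = 2.13.
From the momentum equation for a rectangular channel, y₂/y₁ = ½[√(1 + 8Fr₁²) − 1] = ½[√37.37 − 1] = 2.56.
y₂ = 2.56 × 0.489 = 1.25 m.
Tailwater y_tw = 1.81 m: y_tw > y₂, so the jump is submerged.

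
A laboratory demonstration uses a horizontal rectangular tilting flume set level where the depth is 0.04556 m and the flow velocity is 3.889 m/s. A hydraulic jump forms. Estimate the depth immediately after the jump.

Fr₁ = V₁/√(g·y₁) = 3.889/√(9.81×0.04556) = 5.817.
By Bélanger, y₂/y₁ = ½[√(1 + 8Fr₁²) − 1] = ½[√271.72 − 1] = 7.742.
y₂ = 7.742 × 0.04556 = 0.3527 m.

y₂ = 0.3527 m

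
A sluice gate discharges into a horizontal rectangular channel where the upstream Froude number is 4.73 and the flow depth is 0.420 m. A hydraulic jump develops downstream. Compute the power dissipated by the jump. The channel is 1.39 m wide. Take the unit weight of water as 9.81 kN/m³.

Fr₁ = 4.73 (given).
Bélanger equation: y₂/y₁ = ½[√(1 + 8Fr₁²) − 1] = ½[√180.0 − 1] = 6.21.
y₂ = 6.21 × 0.420 = 2.61 m.
V₁ = Fr₁·√(g·y₁) = 4.73×√(9.81×0.420) = 9.60 m/s; q = V₁·y₁ = 4.03 m²/s. V₂ = q/y₂ = 4.03/2.61 = 1.55 m/s. E₁ = y₁ + V₁²/2g = 5.12 m; E₂ = y₂ + V₂²/2g = 2.73 m. ΔE = E₁ − E₂ = 2.39 m.
Q = q·b = 4.03 × 1.39 = 5.61 m³/s. P = γ·Q·ΔE = 9.81 × 5.61 × 2.39 = 131 kW.

P = 131 kW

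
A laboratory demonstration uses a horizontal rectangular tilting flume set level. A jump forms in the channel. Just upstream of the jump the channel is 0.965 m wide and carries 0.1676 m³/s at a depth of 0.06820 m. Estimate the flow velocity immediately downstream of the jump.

q = Q/b = 0.1676/0.965 = 0.1737 m²/s; V₁ = q/y₁ = 2.547 m/s. Fr₁ = V₁/√(g·y₁) = 3.113.
By Bélanger, y₂/y₁ = ½[√(1 + 8Fr₁²) − 1] = ½[√78.546 − 1] = 3.931.
y₂ = 3.931 × 0.06820 = 0.2681 m.
V₂ = q/y₂ = 0.1737/0.2681 = 0.6478 m/s.

V₂ = 0.6478 m/s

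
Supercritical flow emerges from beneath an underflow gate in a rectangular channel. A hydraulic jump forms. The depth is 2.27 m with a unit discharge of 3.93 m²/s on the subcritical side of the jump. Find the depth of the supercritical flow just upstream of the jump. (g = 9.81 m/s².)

y₁ = 0.501 m

V₂ = q/y₂ = 3.93/2.27 = 1.73 m/s; Fr₂ = V₂/√(g·y₂) = 0.367.
From the momentum equation (using Fr₂), y₁/y₂ = ½[√(1 + 8Fr₂²) − 1] = ½[√2.077 − 1] = 0.221.
y₁ = 0.221 × 2.27 = 0.501 m.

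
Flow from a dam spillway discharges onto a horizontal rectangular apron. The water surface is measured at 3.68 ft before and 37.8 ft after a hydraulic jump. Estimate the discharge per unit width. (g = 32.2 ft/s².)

q = 305 ft²/s

For a rectangular channel the momentum equation gives q² = ½·g·y₁·y₂·(y₁ + y₂) = ½×32.2×3.68×37.8×41.5 = 92898.
q = √92898 = 305 ft²/s.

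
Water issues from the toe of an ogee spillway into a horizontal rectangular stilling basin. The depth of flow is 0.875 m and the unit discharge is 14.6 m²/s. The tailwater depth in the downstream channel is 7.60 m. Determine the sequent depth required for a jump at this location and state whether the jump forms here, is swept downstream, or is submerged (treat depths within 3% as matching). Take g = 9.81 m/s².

y₂ = 6.62 m; the jump is submerged

V₁ = q/y₁ = 14.6/0.875 = 16.7 m/s. Fr₁ = V₁/√(g·y₁) = 16.7/√(9.81×0.875) = 5.70.
Sequent-depth ratio: y₂/y₁ = ½[√(1 + 8Fr₁²) − 1] = ½[√260.5 − 1] = 7.57.
y₂ = 7.57 × 0.875 = 6.62 m.
Tailwater y_tw = 7.60 m: y_tw > y₂, so the jump is submerged.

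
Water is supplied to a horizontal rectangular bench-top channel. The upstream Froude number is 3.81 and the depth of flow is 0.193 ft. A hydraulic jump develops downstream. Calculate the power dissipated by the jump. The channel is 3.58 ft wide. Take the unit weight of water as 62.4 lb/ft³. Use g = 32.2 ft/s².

P = 0.438 hp

Fr₁ = 3.81 (given).
Bélanger equation: y₂/y₁ = ½[√(1 + 8Fr₁²) − 1] = ½[√117.1 − 1] = 4.91.
y₂ = 4.91 × 0.193 = 0.948 ft.
Head loss: ΔE = (y₂ − y₁)³/(4y₁y₂) = (0.948 − 0.193)³/(4×0.193×0.948) = 0.430/0.732 = 0.588 ft.
V₁ = Fr₁·√(g·y₁) = 3.81×√(32.2×0.193) = 9.50 ft/s; q = V₁·y₁ = 1.83 ft²/s. Q = q·b = 1.83 × 3.58 = 6.56 cfs. P = γ·Q·ΔE/550 = 62.4 × 6.56 × 0.588 / 550 = 0.438 hp.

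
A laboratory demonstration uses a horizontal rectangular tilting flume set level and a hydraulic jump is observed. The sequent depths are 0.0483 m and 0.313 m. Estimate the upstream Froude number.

Fr₁ = 4.92

For a rectangular channel the momentum equation gives q² = ½·g·y₁·y₂·(y₁ + y₂) = ½×9.81×0.0483×0.313×0.361 = 0.0268.
q = √0.0268 = 0.164 m²/s.
V₁ = q/y₁ = 3.39 m/s; Fr₁ = V₁/√(g·y₁) = 4.92.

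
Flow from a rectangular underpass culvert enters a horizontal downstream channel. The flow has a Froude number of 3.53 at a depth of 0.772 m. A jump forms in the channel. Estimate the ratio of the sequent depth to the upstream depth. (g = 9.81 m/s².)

Fr₁ = 3.53 (given).
Sequent-depth ratio: y₂/y₁ = ½[√(1 + 8Fr₁²) − 1] = ½[√100.7 − 1] = 4.52.

y₂/y₁ = 4.52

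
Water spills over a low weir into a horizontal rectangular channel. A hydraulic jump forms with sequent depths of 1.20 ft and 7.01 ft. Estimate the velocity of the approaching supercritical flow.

For a rectangular channel the momentum equation gives q² = ½·g·y₁·y₂·(y₁ + y₂) = ½×32.2×1.20×7.01×8.21 = 1112.
q = √1112 = 33.3 ft²/s.
V₁ = q/y₁ = 33.3/1.20 = 27.8 ft/s.

V₁ = 27.8 ft/s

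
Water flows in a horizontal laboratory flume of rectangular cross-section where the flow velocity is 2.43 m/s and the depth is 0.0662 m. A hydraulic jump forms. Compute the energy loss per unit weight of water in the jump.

Fr₁ = V₁/√(g·y₁) = 2.43/√(9.81×0.0662) = 3.02.
Bélanger equation: y₂/y₁ = ½[√(1 + 8Fr₁²) − 1] = ½[√73.74 − 1] = 3.79.
y₂ = 3.79 × 0.0662 = 0.251 m.
Head loss: ΔE = (y₂ − y₁)³/(4y₁y₂) = (0.251 − 0.0662)³/(4×0.0662×0.251) = 0.00633/0.0665 = 0.0951 m.

ΔE = 0.0951 m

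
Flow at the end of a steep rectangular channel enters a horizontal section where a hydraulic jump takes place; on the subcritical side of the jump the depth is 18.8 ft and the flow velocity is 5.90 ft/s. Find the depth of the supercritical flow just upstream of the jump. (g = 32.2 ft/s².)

Fr₂ = V₂/√(g·y₂) = 5.90/√(32.2×18.8) = 0.240.
Applying the sequent-depth relation in reverse, y₁/y₂ = ½[√(1 + 8Fr₂²) − 1] = ½[√1.460 − 1] = 0.104.
y₁ = 0.104 × 18.8 = 1.96 ft.

y₁ = 1.96 ft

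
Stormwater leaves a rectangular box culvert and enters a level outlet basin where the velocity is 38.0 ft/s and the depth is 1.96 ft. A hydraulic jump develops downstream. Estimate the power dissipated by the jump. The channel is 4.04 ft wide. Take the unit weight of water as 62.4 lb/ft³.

P = 393 hp

Fr₁ = V₁/√(g·y₁) = 38.0/√(32.2×1.96) = 4.78.
Bélanger equation: y₂/y₁ = ½[√(1 + 8Fr₁²) − 1] = ½[√184.0 − 1] = 6.28.
y₂ = 6.28 × 1.96 = 12.3 ft.
q = V₁·y₁ = 38.0 × 1.96 = 74.5 ft²/s. V₂ = q/y₂ = 74.5/12.3 = 6.05 ft/s. E₁ = y₁ + V₁²/2g = 24.4 ft; E₂ = y₂ + V₂²/2g = 12.9 ft. ΔE = E₁ − E₂ = 11.5 ft.
Q = q·b = 74.5 × 4.04 = 301 cfs. P = γ·Q·ΔE/550 = 62.4 × 301 × 11.5 / 550 = 393 hp.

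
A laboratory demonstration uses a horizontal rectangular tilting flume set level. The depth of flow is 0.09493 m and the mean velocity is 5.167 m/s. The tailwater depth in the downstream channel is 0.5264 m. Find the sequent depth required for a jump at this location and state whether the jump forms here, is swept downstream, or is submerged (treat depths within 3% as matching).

y₂ = 0.6729 m; the jump is swept downstream

Fr₁ = V₁/√(g·y₁) = 5.167/√(9.81×0.09493) = 5.354.
By Bélanger, y₂/y₁ = ½[√(1 + 8Fr₁²) − 1] = ½[√230.35 − 1] = 7.089.
y₂ = 7.089 × 0.09493 = 0.6729 m.
Tailwater y_tw = 0.5264 m: y_tw < y₂, so the jump is swept downstream.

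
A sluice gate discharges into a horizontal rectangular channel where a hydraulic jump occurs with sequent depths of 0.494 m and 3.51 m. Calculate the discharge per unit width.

For a rectangular channel the momentum equation gives q² = ½·g·y₁·y₂·(y₁ + y₂) = ½×9.81×0.494×3.51×4.00 = 34.1.
q = √34.1 = 5.84 m²/s.

q = 5.84 m²/s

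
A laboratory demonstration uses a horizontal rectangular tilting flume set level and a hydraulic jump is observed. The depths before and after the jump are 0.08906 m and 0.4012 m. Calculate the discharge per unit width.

For a rectangular channel the momentum equation gives q² = ½·g·y₁·y₂·(y₁ + y₂) = ½×9.81×0.08906×0.4012×0.4903 = 0.08592.
q = √0.08592 = 0.2931 m²/s.

q = 0.2931 m²/s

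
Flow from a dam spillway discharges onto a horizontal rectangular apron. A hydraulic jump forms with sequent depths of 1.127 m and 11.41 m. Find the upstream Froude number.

For a rectangular channel the momentum equation gives q² = ½·g·y₁·y₂·(y₁ + y₂) = ½×9.81×1.127×11.41×12.54 = 790.8.
q = √790.8 = 28.12 m²/s.
V₁ = q/y₁ = 24.95 m/s; Fr₁ = V₁/√(g·y₁) = 7.504.

Fr₁ = 7.504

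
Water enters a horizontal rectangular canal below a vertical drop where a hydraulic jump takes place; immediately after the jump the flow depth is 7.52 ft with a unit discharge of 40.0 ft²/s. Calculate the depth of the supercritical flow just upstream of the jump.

y₁ = 1.47 ft

V₂ = q/y₂ = 40.0/7.52 = 5.32 ft/s; Fr₂ = V₂/√(g·y₂) = 0.342.
Since the conjugate-depth ratio holds either way, y₁/y₂ = ½[√(1 + 8Fr₂²) − 1] = ½[√1.935 − 1] = 0.195.
y₁ = 0.195 × 7.52 = 1.47 ft.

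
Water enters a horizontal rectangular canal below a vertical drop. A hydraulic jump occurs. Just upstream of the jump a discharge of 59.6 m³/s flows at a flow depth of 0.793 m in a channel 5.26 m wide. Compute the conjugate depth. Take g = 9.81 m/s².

y₂ = 5.36 m

q = Q/b = 59.6/5.26 = 11.3 m²/s; V₁ = q/y₁ = 14.3 m/s. Fr₁ = V₁/√(g·y₁) = 5.12.
By Bélanger, y₂/y₁ = ½[√(1 + 8Fr₁²) − 1] = ½[√211.0 − 1] = 6.76.
y₂ = 6.76 × 0.793 = 5.36 m.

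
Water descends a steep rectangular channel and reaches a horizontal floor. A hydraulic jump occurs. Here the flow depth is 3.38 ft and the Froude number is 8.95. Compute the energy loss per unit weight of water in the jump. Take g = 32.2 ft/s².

Fr₁ = 8.95 (given).
Conjugate-depth relation: y₂/y₁ = ½[√(1 + 8Fr₁²) − 1] = ½[√641.8 − 1] = 12.2.
y₂ = 12.2 × 3.38 = 41.1 ft.
V₁ = Fr₁·√(g·y₁) = 8.95×√(32.2×3.38) = 93.4 ft/s; q = V₁·y₁ = 316 ft²/s. V₂ = q/y₂ = 316/41.1 = 7.67 ft/s. E₁ = y₁ + V₁²/2g = 139 ft; E₂ = y₂ + V₂²/2g = 42.0 ft. ΔE = E₁ − E₂ = 96.7 ft.

ΔE = 96.7 ft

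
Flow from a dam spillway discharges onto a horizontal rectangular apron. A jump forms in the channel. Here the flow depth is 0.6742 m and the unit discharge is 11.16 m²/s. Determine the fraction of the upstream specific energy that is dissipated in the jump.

V₁ = q/y₁ = 11.16/0.6742 = 16.55 m/s. Fr₁ = V₁/√(g·y₁) = 16.55/√(9.81×0.6742) = 6.436.
Conjugate-depth relation: y₂/y₁ = ½[√(1 + 8Fr₁²) − 1] = ½[√332.42 − 1] = 8.616.
y₂ = 8.616 × 0.6742 = 5.809 m.
E₁ = y₁ + V₁²/2g = 14.64 m. ΔE = (y₂ − y₁)³/(4y₁y₂) = 8.642 m. ΔE/E₁ = 8.642/14.64 = 0.590.

ΔE/E₁ = 0.590 (59.0%)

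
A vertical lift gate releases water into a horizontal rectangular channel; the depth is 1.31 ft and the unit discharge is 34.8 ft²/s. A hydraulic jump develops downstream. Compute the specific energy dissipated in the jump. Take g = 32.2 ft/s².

ΔE = 4.93 ft

V₁ = q/y₁ = 34.8/1.31 = 26.6 ft/s. Fr₁ = V₁/√(g·y₁) = 26.6/√(32.2×1.31) = 4.09.
By Bélanger, y₂/y₁ = ½[√(1 + 8Fr₁²) − 1] = ½[√134.8 − 1] = 5.31.
y₂ = 5.31 × 1.31 = 6.95 ft.
Head loss: ΔE = (y₂ − y₁)³/(4y₁y₂) = (6.95 − 1.31)³/(4×1.31×6.95) = 179/36.4 = 4.93 ft.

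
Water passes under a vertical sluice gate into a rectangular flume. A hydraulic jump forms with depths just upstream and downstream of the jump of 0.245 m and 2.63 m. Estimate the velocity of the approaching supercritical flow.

V₁ = 12.3 m/s

For a rectangular channel the momentum equation gives q² = ½·g·y₁·y₂·(y₁ + y₂) = ½×9.81×0.245×2.63×2.88 = 9.09.
q = √9.09 = 3.01 m²/s.
V₁ = q/y₁ = 3.01/0.245 = 12.3 m/s.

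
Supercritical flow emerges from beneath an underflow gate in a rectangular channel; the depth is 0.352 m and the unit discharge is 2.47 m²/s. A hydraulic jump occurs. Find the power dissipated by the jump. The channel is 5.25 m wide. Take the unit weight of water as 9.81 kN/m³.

V₁ = q/y₁ = 2.47/0.352 = 7.02 m/s. Fr₁ = V₁/√(g·y₁) = 7.02/√(9.81×0.352) = 3.78.
By Bélanger, y₂/y₁ = ½[√(1 + 8Fr₁²) − 1] = ½[√115.1 − 1] = 4.86.
y₂ = 4.86 × 0.352 = 1.71 m.
Head loss: ΔE = (y₂ − y₁)³/(4y₁y₂) = (1.71 − 0.352)³/(4×0.352×1.71) = 2.52/2.41 = 1.04 m.
Q = q·b = 2.47 × 5.25 = 13.0 m³/s. P = γ·Q·ΔE = 9.81 × 13.0 × 1.04 = 133 kW.

P = 133 kW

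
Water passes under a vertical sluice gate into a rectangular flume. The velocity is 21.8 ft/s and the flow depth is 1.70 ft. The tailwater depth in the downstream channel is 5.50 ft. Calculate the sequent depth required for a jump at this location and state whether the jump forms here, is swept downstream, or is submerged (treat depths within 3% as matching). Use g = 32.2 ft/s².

y₂ = 6.28 ft; the jump is swept downstream

Fr₁ = V₁/√(g·y₁) = 21.8/√(32.2×1.70) = 2.95.
From the momentum equation for a rectangular channel, y₂/y₁ = ½[√(1 + 8Fr₁²) − 1] = ½[√70.45 − 1] = 3.70.
y₂ = 3.70 × 1.70 = 6.28 ft.
Tailwater y_tw = 5.50 ft: y_tw < y₂, so the jump is swept downstream.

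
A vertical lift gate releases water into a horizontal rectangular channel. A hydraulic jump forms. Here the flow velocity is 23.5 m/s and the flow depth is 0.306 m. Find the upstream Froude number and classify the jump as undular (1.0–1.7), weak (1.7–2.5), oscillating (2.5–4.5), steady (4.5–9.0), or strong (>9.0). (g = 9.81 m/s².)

Fr₁ = 13.6; strong jump

Fr₁ = V₁/√(g·y₁) = 23.5/√(9.81×0.306) = 13.6.
Fr₁ = 13.6 lies in the strong range.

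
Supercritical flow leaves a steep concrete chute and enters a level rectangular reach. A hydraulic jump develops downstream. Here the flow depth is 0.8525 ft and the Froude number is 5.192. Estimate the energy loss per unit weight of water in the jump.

Fr₁ = 5.192 (given).
Conjugate-depth relation: y₂/y₁ = ½[√(1 + 8Fr₁²) − 1] = ½[√216.65 − 1] = 6.860.
y₂ = 6.860 × 0.8525 = 5.848 ft.
V₁ = Fr₁·√(g·y₁) = 5.192×√(32.2×0.8525) = 27.20 ft/s; q = V₁·y₁ = 23.19 ft²/s. V₂ = q/y₂ = 23.19/5.848 = 3.966 ft/s. E₁ = y₁ + V₁²/2g = 12.34 ft; E₂ = y₂ + V₂²/2g = 6.092 ft. ΔE = E₁ − E₂ = 6.251 ft.

ΔE = 6.251 ft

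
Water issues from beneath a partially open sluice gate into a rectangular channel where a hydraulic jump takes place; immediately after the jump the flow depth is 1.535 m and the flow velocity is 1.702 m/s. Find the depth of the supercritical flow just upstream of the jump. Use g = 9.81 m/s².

y₁ = 0.4554 m

Fr₂ = V₂/√(g·y₂) = 1.702/√(9.81×1.535) = 0.4386.
From the momentum equation (using Fr₂), y₁/y₂ = ½[√(1 + 8Fr₂²) − 1] = ½[√2.5390 − 1] = 0.2967.
y₁ = 0.2967 × 1.535 = 0.4554 m.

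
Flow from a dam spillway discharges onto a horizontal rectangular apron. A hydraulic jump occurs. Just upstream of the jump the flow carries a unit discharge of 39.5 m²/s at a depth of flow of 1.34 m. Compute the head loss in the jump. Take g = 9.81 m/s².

V₁ = q/y₁ = 39.5/1.34 = 29.5 m/s. Fr₁ = V₁/√(g·y₁) = 29.5/√(9.81×1.34) = 8.13.
Bélanger equation: y₂/y₁ = ½[√(1 + 8Fr₁²) − 1] = ½[√529.8 − 1] = 11.0.
y₂ = 11.0 × 1.34 = 14.8 m.
Head loss: ΔE = (y₂ − y₁)³/(4y₁y₂) = (14.8 − 1.34)³/(4×1.34×14.8) = 2412/79.1 = 30.5 m.

ΔE = 30.5 m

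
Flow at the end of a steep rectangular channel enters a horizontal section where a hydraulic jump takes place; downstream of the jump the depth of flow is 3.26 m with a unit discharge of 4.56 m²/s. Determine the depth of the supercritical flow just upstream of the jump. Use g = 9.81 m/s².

V₂ = q/y₂ = 4.56/3.26 = 1.40 m/s; Fr₂ = V₂/√(g·y₂) = 0.247.
From the momentum equation (using Fr₂), y₁/y₂ = ½[√(1 + 8Fr₂²) − 1] = ½[√1.489 − 1] = 0.110.
y₁ = 0.110 × 3.26 = 0.359 m.

y₁ = 0.359 m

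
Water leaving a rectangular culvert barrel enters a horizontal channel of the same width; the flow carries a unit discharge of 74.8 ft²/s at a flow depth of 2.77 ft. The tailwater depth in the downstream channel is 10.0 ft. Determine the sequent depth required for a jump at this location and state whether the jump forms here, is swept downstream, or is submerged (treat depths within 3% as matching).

y₂ = 9.90 ft; the jump forms here

V₁ = q/y₁ = 74.8/2.77 = 27.0 ft/s. Fr₁ = V₁/√(g·y₁) = 27.0/√(32.2×2.77) = 2.86.
Sequent-depth ratio: y₂/y₁ = ½[√(1 + 8Fr₁²) − 1] = ½[√66.40 − 1] = 3.57.
y₂ = 3.57 × 2.77 = 9.90 ft.
Tailwater y_tw = 10.0 ft: y_tw ≈ y₂, so the jump forms here.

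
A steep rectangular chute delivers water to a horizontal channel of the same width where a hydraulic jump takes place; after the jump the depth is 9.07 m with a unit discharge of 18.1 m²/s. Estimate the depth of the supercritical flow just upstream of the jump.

y₁ = 0.750 m

V₂ = q/y₂ = 18.1/9.07 = 2.00 m/s; Fr₂ = V₂/√(g·y₂) = 0.212.
The Bélanger relation is symmetric: y₁/y₂ = ½[√(1 + 8Fr₂²) − 1] = ½[√1.358 − 1] = 0.0827.
y₁ = 0.0827 × 9.07 = 0.750 m.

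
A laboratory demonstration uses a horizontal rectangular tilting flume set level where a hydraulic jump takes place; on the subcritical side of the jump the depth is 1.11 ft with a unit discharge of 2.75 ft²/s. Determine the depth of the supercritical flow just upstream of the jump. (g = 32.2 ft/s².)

y₁ = 0.300 ft

V₂ = q/y₂ = 2.75/1.11 = 2.48 ft/s; Fr₂ = V₂/√(g·y₂) = 0.414.
From the momentum equation (using Fr₂), y₁/y₂ = ½[√(1 + 8Fr₂²) − 1] = ½[√2.374 − 1] = 0.270.
y₁ = 0.270 × 1.11 = 0.300 ft.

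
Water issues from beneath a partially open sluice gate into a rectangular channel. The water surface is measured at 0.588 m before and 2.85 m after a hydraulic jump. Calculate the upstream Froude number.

For a rectangular channel the momentum equation gives q² = ½·g·y₁·y₂·(y₁ + y₂) = ½×9.81×0.588×2.85×3.44 = 28.3.
q = √28.3 = 5.32 m²/s.
V₁ = q/y₁ = 9.04 m/s; Fr₁ = V₁/√(g·y₁) = 3.76.

Fr₁ = 3.76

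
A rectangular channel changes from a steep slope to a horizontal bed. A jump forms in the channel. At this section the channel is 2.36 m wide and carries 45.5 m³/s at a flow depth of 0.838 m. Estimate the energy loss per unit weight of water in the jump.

q = Q/b = 45.5/2.36 = 19.3 m²/s; V₁ = q/y₁ = 23.0 m/s. Fr₁ = V₁/√(g·y₁) = 8.02.
Conjugate-depth relation: y₂/y₁ = ½[√(1 + 8Fr₁²) − 1] = ½[√516.1 − 1] = 10.9.
y₂ = 10.9 × 0.838 = 9.10 m.
V₂ = q/y₂ = 19.3/9.10 = 2.12 m/s. E₁ = y₁ + V₁²/2g = 27.8 m; E₂ = y₂ + V₂²/2g = 9.33 m. ΔE = E₁ − E₂ = 18.5 m.

ΔE = 18.5 m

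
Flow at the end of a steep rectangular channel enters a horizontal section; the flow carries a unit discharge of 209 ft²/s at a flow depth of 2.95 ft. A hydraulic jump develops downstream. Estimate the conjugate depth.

y₂ = 28.9 ft

V₁ = q/y₁ = 209/2.95 = 70.8 ft/s. Fr₁ = V₁/√(g·y₁) = 70.8/√(32.2×2.95) = 7.27.
Conjugate-depth relation: y₂/y₁ = ½[√(1 + 8Fr₁²) − 1] = ½[√423.7 − 1] = 9.79.
y₂ = 9.79 × 2.95 = 28.9 ft.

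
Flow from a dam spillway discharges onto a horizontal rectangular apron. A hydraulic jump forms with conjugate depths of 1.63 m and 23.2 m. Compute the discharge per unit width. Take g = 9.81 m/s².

For a rectangular channel the momentum equation gives q² = ½·g·y₁·y₂·(y₁ + y₂) = ½×9.81×1.63×23.2×24.8 = 4606.
q = √4606 = 67.9 m²/s.

q = 67.9 m²/s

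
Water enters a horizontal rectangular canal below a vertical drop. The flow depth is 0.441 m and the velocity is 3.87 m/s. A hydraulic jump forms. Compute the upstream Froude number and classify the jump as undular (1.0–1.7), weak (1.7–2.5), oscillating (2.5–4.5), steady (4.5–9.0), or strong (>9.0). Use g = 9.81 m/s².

Fr₁ = V₁/√(g·y₁) = 3.87/√(9.81×0.441) = 1.86.
Fr₁ = 1.86 lies in the weak range.

Fr₁ = 1.86; weak jump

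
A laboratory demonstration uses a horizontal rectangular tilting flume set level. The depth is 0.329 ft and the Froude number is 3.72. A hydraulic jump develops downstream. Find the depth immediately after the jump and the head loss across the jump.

y₂ = 1.57 ft; ΔE = 0.932 ft

Fr₁ = 3.72 (given).
From the momentum equation for a rectangular channel, y₂/y₁ = ½[√(1 + 8Fr₁²) − 1] = ½[√111.7 − 1] = 4.78.
y₂ = 4.78 × 0.329 = 1.57 ft.
Head loss: ΔE = (y₂ − y₁)³/(4y₁y₂) = (1.57 − 0.329)³/(4×0.329×1.57) = 1.93/2.07 = 0.932 ft.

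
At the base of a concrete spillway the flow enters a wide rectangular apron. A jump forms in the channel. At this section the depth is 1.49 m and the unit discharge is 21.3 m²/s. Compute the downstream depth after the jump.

V₁ = q/y₁ = 21.3/1.49 = 14.3 m/s. Fr₁ = V₁/√(g·y₁) = 14.3/√(9.81×1.49) = 3.74.
Conjugate-depth relation: y₂/y₁ = ½[√(1 + 8Fr₁²) − 1] = ½[√112.8 − 1] = 4.81.
y₂ = 4.81 × 1.49 = 7.17 m.

y₂ = 7.17 m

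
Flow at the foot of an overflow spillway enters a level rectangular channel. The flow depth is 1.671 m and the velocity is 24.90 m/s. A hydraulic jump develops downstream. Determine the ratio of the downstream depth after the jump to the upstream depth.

Fr₁ = V₁/√(g·y₁) = 24.90/√(9.81×1.671) = 6.150.
From the momentum equation for a rectangular channel, y₂/y₁ = ½[√(1 + 8Fr₁²) − 1] = ½[√303.58 − 1] = 8.212.

y₂/y₁ = 8.212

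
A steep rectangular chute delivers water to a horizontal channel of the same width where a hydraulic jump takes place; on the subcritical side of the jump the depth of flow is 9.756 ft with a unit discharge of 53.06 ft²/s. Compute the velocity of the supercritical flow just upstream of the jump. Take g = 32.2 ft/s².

V₂ = q/y₂ = 53.06/9.756 = 5.439 ft/s; Fr₂ = V₂/√(g·y₂) = 0.3069.
Applying the sequent-depth relation in reverse, y₁/y₂ = ½[√(1 + 8Fr₂²) − 1] = ½[√1.7533 − 1] = 0.1621.
y₁ = 0.1621 × 9.756 = 1.581 ft.
V₁ = q/y₁ = 53.06/1.581 = 33.56 ft/s.

V₁ = 33.56 ft/s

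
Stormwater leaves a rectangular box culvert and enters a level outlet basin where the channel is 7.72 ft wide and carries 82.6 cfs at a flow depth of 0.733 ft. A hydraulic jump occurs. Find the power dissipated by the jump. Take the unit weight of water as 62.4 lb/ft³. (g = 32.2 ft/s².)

q = Q/b = 82.6/7.72 = 10.7 ft²/s; V₁ = q/y₁ = 14.6 ft/s. Fr₁ = V₁/√(g·y₁) = 3.00.
By Bélanger, y₂/y₁ = ½[√(1 + 8Fr₁²) − 1] = ½[√73.22 − 1] = 3.78.
y₂ = 3.78 × 0.733 = 2.77 ft.
V₂ = q/y₂ = 10.7/2.77 = 3.86 ft/s. E₁ = y₁ + V₁²/2g = 4.04 ft; E₂ = y₂ + V₂²/2g = 3.00 ft. ΔE = E₁ − E₂ = 1.04 ft.
P = γ·Q·ΔE/550 = 62.4 × 82.6 × 1.04 / 550 = 9.75 hp.

P = 9.75 hp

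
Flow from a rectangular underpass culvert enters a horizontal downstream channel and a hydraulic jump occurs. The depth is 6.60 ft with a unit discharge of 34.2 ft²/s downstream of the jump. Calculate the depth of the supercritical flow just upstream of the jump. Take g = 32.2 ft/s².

V₂ = q/y₂ = 34.2/6.60 = 5.18 ft/s; Fr₂ = V₂/√(g·y₂) = 0.355.
Since the conjugate-depth ratio holds either way, y₁/y₂ = ½[√(1 + 8Fr₂²) − 1] = ½[√2.011 − 1] = 0.209.
y₁ = 0.209 × 6.60 = 1.38 ft.

y₁ = 1.38 ft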